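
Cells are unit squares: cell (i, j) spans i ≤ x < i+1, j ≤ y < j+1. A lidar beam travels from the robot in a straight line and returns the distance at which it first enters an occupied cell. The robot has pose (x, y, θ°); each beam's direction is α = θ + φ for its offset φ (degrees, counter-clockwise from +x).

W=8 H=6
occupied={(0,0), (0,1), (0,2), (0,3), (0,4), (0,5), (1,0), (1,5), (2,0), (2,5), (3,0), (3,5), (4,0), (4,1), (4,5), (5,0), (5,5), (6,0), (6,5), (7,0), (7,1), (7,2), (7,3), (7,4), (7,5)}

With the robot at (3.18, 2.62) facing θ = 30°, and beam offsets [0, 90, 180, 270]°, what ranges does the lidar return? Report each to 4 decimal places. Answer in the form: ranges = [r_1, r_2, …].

ranges = [4.4110, 2.7482, 2.5172, 1.6400]

beam 1: φ=0°, α=30°
  cosα=0.8660 sinα=0.5000 | (3,2) | tMaxX 0.9469 tMaxY 0.7600 | tΔX 1.1547 tΔY 2.0000
    t=0.7600 [y] (3,3)
    t=0.9469 [x] (4,3)
    t=2.1016 [x] (5,3)
    t=2.7600 [y] (5,4)
    t=3.2563 [x] (6,4)
    t=4.4110 [x] (7,4) — stop
  → r_1 = 4.4110
beam 2: φ=90°, α=120°
  cosα=-0.5000 sinα=0.8660 | (3,2) | tMaxX 0.3600 tMaxY 0.4388 | tΔX 2.0000 tΔY 1.1547
    t=0.3600 [x] (2,2)
    t=0.4388 [y] (2,3)
    t=1.5935 [y] (2,4)
    t=2.3600 [x] (1,4)
    t=2.7482 [y] (1,5) — stop
  → r_2 = 2.7482
beam 3: φ=180°, α=210°
  cosα=-0.8660 sinα=-0.5000 | (3,2) | tMaxX 0.2078 tMaxY 1.2400 | tΔX 1.1547 tΔY 2.0000
    t=0.2078 [x] (2,2)
    t=1.2400 [y] (2,1)
    t=1.3625 [x] (1,1)
    t=2.5172 [x] (0,1) — stop
  → r_3 = 2.5172
beam 4: φ=270°, α=300°
  cosα=0.5000 sinα=-0.8660 | (3,2) | tMaxX 1.6400 tMaxY 0.7159 | tΔX 2.0000 tΔY 1.1547
    t=0.7159 [y] (3,1)
    t=1.6400 [x] (4,1) — stop
  → r_4 = 1.6400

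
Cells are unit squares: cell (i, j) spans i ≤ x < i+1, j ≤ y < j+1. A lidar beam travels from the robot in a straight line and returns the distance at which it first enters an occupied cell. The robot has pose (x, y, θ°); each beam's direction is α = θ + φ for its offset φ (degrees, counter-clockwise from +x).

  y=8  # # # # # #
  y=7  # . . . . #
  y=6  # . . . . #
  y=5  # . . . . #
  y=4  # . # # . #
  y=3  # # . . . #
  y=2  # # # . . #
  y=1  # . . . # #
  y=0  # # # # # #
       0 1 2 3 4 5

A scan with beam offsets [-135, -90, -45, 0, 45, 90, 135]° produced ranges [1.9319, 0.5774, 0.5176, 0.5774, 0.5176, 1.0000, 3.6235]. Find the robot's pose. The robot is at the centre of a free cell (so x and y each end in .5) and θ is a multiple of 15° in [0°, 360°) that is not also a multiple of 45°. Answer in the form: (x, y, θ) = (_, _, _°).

(x, y, θ) = (4.5, 7.5, 60°)

Enumerate (i+0.5, j+0.5, θ) over the 22 free cells and 16 admissible headings. For each, cast all 7 beams and compare to the given ranges.
  (4.5, 4.5, 195°): beam 1 = 1.0000 ≠ 1.9319 ✗
  (1.5, 4.5, 255°): beam 1 = 1.0000 ≠ 1.9319 ✗
  (4.5, 7.5, 195°): beam 1 = 0.5774 ≠ 1.9319 ✗
  (1.5, 5.5, 150°): beam 1 = 3.6235 ≠ 1.9319 ✗
  (3.5, 1.5, 240°): beam 1 = 2.5882 ≠ 1.9319 ✗
  …
  (4.5, 7.5, 60°): r_1=1.9319, r_2=0.5774, r_3=0.5176, r_4=0.5774, r_5=0.5176, r_6=1.0000, r_7=3.6235 — all match ✓
Only this pose fits every beam.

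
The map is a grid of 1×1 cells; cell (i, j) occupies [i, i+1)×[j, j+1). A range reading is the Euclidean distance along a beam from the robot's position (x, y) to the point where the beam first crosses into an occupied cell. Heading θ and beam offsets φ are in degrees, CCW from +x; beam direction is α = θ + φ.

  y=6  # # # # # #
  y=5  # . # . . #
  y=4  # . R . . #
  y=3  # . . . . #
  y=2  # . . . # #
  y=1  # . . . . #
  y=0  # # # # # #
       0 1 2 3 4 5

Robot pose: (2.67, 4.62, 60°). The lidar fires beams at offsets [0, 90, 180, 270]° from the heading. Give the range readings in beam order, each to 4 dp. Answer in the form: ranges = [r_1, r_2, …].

beam 1: φ=0°, α=60°
  cosα=0.5000 sinα=0.8660 | (2,4) | tMaxX 0.6600 tMaxY 0.4388 | tΔX 2.0000 tΔY 1.1547
    t=0.4388 [y] (2,5) — stop
  → r_1 = 0.4388
beam 2: φ=90°, α=150°
  cosα=-0.8660 sinα=0.5000 | (2,4) | tMaxX 0.7736 tMaxY 0.7600 | tΔX 1.1547 tΔY 2.0000
    t=0.7600 [y] (2,5) — stop
  → r_2 = 0.7600
beam 3: φ=180°, α=240°
  cosα=-0.5000 sinα=-0.8660 | (2,4) | tMaxX 1.3400 tMaxY 0.7159 | tΔX 2.0000 tΔY 1.1547
    t=0.7159 [y] (2,3)
    t=1.3400 [x] (1,3)
    t=1.8706 [y] (1,2)
    t=3.0253 [y] (1,1)
    t=3.3400 [x] (0,1) — stop
  → r_3 = 3.3400
beam 4: φ=270°, α=330°
  cosα=0.8660 sinα=-0.5000 | (2,4) | tMaxX 0.3811 tMaxY 1.2400 | tΔX 1.1547 tΔY 2.0000
    t=0.3811 [x] (3,4)
    t=1.2400 [y] (3,3)
    t=1.5358 [x] (4,3)
    t=2.6905 [x] (5,3) — stop
  → r_4 = 2.6905

ranges = [0.4388, 0.7600, 3.3400, 2.6905]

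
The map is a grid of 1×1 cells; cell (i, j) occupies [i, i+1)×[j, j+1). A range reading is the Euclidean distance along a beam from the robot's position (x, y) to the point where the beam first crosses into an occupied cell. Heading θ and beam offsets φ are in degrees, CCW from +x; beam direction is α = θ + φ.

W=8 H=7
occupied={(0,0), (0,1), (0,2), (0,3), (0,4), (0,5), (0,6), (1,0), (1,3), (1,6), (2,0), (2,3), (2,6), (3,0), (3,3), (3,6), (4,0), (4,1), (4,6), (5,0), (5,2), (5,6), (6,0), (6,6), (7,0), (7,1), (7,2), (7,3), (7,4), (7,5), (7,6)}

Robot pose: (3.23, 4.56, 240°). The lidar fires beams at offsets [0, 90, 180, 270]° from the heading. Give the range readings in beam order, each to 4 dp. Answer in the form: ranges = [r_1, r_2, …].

beam 1: φ=0°, α=240°
  dir = (cos 240°, sin 240°) = (-0.5000, -0.8660); from cell (3,4)
  next x-line at t=0.4600, next y-line at t=0.6466; Δt_x=2.0000, Δt_y=1.1547
    x: enter (2,4) at t=0.4600
    y: enter (2,3) at t=0.6466 ← occupied
  → r_1 = 0.6466
beam 2: φ=90°, α=330°
  dir = (cos 330°, sin 330°) = (0.8660, -0.5000); from cell (3,4)
  next x-line at t=0.8891, next y-line at t=1.1200; Δt_x=1.1547, Δt_y=2.0000
    x: enter (4,4) at t=0.8891
    y: enter (4,3) at t=1.1200
    x: enter (5,3) at t=2.0438
    y: enter (5,2) at t=3.1200 ← occupied
  → r_2 = 3.1200
beam 3: φ=180°, α=60°
  dir = (cos 60°, sin 60°) = (0.5000, 0.8660); from cell (3,4)
  next x-line at t=1.5400, next y-line at t=0.5081; Δt_x=2.0000, Δt_y=1.1547
    y: enter (3,5) at t=0.5081
    x: enter (4,5) at t=1.5400
    y: enter (4,6) at t=1.6628 ← occupied
  → r_3 = 1.6628
beam 4: φ=270°, α=150°
  dir = (cos 150°, sin 150°) = (-0.8660, 0.5000); from cell (3,4)
  next x-line at t=0.2656, next y-line at t=0.8800; Δt_x=1.1547, Δt_y=2.0000
    x: enter (2,4) at t=0.2656
    y: enter (2,5) at t=0.8800
    x: enter (1,5) at t=1.4203
    x: enter (0,5) at t=2.5750 ← occupied
  → r_4 = 2.5750

ranges = [0.6466, 3.1200, 1.6628, 2.5750]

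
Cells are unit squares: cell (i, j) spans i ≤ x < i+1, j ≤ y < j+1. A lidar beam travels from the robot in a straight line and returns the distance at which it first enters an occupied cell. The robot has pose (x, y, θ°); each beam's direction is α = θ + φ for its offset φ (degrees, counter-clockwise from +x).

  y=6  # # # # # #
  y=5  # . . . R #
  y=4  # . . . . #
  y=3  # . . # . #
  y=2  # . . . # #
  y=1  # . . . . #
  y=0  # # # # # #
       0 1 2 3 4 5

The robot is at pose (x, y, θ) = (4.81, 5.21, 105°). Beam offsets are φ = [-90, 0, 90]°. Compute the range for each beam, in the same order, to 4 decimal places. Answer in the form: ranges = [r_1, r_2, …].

ranges = [0.1967, 0.8179, 3.9444]

beam 1: φ=-90°, α=15°
  d=(0.9659,0.2588)  start (4,5)  tX=0.1967 tY=3.0523  stride 1/|dx|=1.0353 1/|dy|=3.8637
    cross x-line → (5,5), t=0.1967 (wall)
  → r_1 = 0.1967
beam 2: φ=0°, α=105°
  d=(-0.2588,0.9659)  start (4,5)  tX=3.1296 tY=0.8179  stride 1/|dx|=3.8637 1/|dy|=1.0353
    cross y-line → (4,6), t=0.8179 (wall)
  → r_2 = 0.8179
beam 3: φ=90°, α=195°
  d=(-0.9659,-0.2588)  start (4,5)  tX=0.8386 tY=0.8114  stride 1/|dx|=1.0353 1/|dy|=3.8637
    cross y-line → (4,4), t=0.8114
    cross x-line → (3,4), t=0.8386
    cross x-line → (2,4), t=1.8738
    cross x-line → (1,4), t=2.9091
    cross x-line → (0,4), t=3.9444 (wall)
  → r_3 = 3.9444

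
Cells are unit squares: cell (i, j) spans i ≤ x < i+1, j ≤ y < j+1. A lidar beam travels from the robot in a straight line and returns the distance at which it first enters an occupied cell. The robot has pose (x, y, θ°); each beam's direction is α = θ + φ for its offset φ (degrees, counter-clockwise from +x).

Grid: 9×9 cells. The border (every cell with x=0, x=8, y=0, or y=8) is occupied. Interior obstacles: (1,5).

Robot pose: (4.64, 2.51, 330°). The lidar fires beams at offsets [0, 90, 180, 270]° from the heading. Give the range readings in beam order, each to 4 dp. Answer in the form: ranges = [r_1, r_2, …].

beam 1: φ=0°, α=330°
  direction (0.8660, -0.5000); cell (4,2); t to first gridline: x 0.4157, y 1.0200 (then +1.1547 / +2.0000)
    (5,2) via x @ 0.4157
    (5,1) via y @ 1.0200
    (6,1) via x @ 1.5704
    (7,1) via x @ 2.7251
    (7,0) via y @ 3.0200  # hit
  → r_1 = 3.0200
beam 2: φ=90°, α=60°
  direction (0.5000, 0.8660); cell (4,2); t to first gridline: x 0.7200, y 0.5658 (then +2.0000 / +1.1547)
    (4,3) via y @ 0.5658
    (5,3) via x @ 0.7200
    (5,4) via y @ 1.7205
    (6,4) via x @ 2.7200
    (6,5) via y @ 2.8752
    (6,6) via y @ 4.0299
    (7,6) via x @ 4.7200
    (7,7) via y @ 5.1846
    (7,8) via y @ 6.3393  # hit
  → r_2 = 6.3393
beam 3: φ=180°, α=150°
  direction (-0.8660, 0.5000); cell (4,2); t to first gridline: x 0.7390, y 0.9800 (then +1.1547 / +2.0000)
    (3,2) via x @ 0.7390
    (3,3) via y @ 0.9800
    (2,3) via x @ 1.8937
    (2,4) via y @ 2.9800
    (1,4) via x @ 3.0484
    (0,4) via x @ 4.2031  # hit
  → r_3 = 4.2031
beam 4: φ=270°, α=240°
  direction (-0.5000, -0.8660); cell (4,2); t to first gridline: x 1.2800, y 0.5889 (then +2.0000 / +1.1547)
    (4,1) via y @ 0.5889
    (3,1) via x @ 1.2800
    (3,0) via y @ 1.7436  # hit
  → r_4 = 1.7436

ranges = [3.0200, 6.3393, 4.2031, 1.7436]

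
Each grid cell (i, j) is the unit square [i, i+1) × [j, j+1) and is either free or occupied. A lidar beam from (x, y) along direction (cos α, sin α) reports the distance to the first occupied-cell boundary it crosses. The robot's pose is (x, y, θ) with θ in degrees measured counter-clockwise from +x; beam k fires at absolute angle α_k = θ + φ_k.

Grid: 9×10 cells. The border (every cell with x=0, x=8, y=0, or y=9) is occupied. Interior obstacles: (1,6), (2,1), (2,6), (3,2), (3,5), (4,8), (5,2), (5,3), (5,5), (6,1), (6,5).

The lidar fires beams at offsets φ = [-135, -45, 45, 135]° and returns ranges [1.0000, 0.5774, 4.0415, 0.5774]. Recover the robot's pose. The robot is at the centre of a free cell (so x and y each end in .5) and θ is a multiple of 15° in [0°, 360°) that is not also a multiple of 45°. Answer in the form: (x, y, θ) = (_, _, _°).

(x, y, θ) = (7.5, 5.5, 75°)

The pose lattice has 45·16 = 720 candidates. Test each by forward raycasting.
  (7.5, 1.5, 105°): beam 1 = 0.5774 ≠ 1.0000 ✗
  (3.5, 8.5, 285°): beam 2 = 1.7321 ≠ 0.5774 ✗
  (6.5, 6.5, 60°): beam 1 = 0.5176 ≠ 1.0000 ✗
  (3.5, 8.5, 210°): beam 1 = 0.5176 ≠ 1.0000 ✗
  …
  (7.5, 5.5, 75°): r_1=1.0000, r_2=0.5774, r_3=4.0415, r_4=0.5774 — all match ✓
Only this pose fits every beam.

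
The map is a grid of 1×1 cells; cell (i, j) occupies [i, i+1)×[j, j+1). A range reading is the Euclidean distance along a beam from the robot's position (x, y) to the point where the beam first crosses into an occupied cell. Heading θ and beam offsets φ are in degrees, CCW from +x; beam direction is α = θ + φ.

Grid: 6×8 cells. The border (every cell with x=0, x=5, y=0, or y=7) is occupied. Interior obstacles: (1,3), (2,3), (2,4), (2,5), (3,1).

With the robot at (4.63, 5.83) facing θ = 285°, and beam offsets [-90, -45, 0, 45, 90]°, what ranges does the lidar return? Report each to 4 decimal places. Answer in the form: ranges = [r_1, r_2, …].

ranges = [1.6875, 3.2600, 1.4296, 0.4272, 0.3831]

beam 1: φ=-90°, α=195°
  direction (-0.9659, -0.2588); cell (4,5); t to first gridline: x 0.6522, y 3.2069 (then +1.0353 / +3.8637)
    (3,5) via x @ 0.6522
    (2,5) via x @ 1.6875  # hit
  → r_1 = 1.6875
beam 2: φ=-45°, α=240°
  direction (-0.5000, -0.8660); cell (4,5); t to first gridline: x 1.2600, y 0.9584 (then +2.0000 / +1.1547)
    (4,4) via y @ 0.9584
    (3,4) via x @ 1.2600
    (3,3) via y @ 2.1131
    (2,3) via x @ 3.2600  # hit
  → r_2 = 3.2600
beam 3: φ=0°, α=285°
  direction (0.2588, -0.9659); cell (4,5); t to first gridline: x 1.4296, y 0.8593 (then +3.8637 / +1.0353)
    (4,4) via y @ 0.8593
    (5,4) via x @ 1.4296  # hit
  → r_3 = 1.4296
beam 4: φ=45°, α=330°
  direction (0.8660, -0.5000); cell (4,5); t to first gridline: x 0.4272, y 1.6600 (then +1.1547 / +2.0000)
    (5,5) via x @ 0.4272  # hit
  → r_4 = 0.4272
beam 5: φ=90°, α=15°
  direction (0.9659, 0.2588); cell (4,5); t to first gridline: x 0.3831, y 0.6568 (then +1.0353 / +3.8637)
    (5,5) via x @ 0.3831  # hit
  → r_5 = 0.3831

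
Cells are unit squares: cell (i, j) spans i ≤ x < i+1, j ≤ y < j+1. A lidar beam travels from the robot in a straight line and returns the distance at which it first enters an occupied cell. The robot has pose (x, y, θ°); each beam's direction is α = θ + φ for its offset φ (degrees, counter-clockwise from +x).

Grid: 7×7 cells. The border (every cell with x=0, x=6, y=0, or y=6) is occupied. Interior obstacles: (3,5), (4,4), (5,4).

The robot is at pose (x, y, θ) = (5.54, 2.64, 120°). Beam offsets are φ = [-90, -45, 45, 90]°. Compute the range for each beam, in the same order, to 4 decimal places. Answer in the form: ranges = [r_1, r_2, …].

beam 1: φ=-90°, α=30°
  direction (0.8660, 0.5000); cell (5,2); t to first gridline: x 0.5312, y 0.7200 (then +1.1547 / +2.0000)
    (6,2) via x @ 0.5312  # hit
  → r_1 = 0.5312
beam 2: φ=-45°, α=75°
  direction (0.2588, 0.9659); cell (5,2); t to first gridline: x 1.7773, y 0.3727 (then +3.8637 / +1.0353)
    (5,3) via y @ 0.3727
    (5,4) via y @ 1.4080  # hit
  → r_2 = 1.4080
beam 3: φ=45°, α=165°
  direction (-0.9659, 0.2588); cell (5,2); t to first gridline: x 0.5590, y 1.3909 (then +1.0353 / +3.8637)
    (4,2) via x @ 0.5590
    (4,3) via y @ 1.3909
    (3,3) via x @ 1.5943
    (2,3) via x @ 2.6296
    (1,3) via x @ 3.6649
    (0,3) via x @ 4.7002  # hit
  → r_3 = 4.7002
beam 4: φ=90°, α=210°
  direction (-0.8660, -0.5000); cell (5,2); t to first gridline: x 0.6235, y 1.2800 (then +1.1547 / +2.0000)
    (4,2) via x @ 0.6235
    (4,1) via y @ 1.2800
    (3,1) via x @ 1.7782
    (2,1) via x @ 2.9329
    (2,0) via y @ 3.2800  # hit
  → r_4 = 3.2800

ranges = [0.5312, 1.4080, 4.7002, 3.2800]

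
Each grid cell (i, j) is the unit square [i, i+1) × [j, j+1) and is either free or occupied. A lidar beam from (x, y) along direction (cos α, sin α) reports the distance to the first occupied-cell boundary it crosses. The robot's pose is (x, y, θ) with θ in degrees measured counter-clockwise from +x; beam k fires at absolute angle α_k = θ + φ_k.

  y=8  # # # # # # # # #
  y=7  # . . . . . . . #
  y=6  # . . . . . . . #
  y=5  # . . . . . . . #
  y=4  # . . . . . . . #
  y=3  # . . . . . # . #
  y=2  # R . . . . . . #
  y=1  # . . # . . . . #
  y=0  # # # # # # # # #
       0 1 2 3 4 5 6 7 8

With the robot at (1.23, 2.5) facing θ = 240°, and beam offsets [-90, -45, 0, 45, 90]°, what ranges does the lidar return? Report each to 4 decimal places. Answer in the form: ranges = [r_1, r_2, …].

beam 1: φ=-90°, α=150°
  direction (-0.8660, 0.5000); cell (1,2); t to first gridline: x 0.2656, y 1.0000 (then +1.1547 / +2.0000)
    (0,2) via x @ 0.2656  # hit
  → r_1 = 0.2656
beam 2: φ=-45°, α=195°
  direction (-0.9659, -0.2588); cell (1,2); t to first gridline: x 0.2381, y 1.9319 (then +1.0353 / +3.8637)
    (0,2) via x @ 0.2381  # hit
  → r_2 = 0.2381
beam 3: φ=0°, α=240°
  direction (-0.5000, -0.8660); cell (1,2); t to first gridline: x 0.4600, y 0.5774 (then +2.0000 / +1.1547)
    (0,2) via x @ 0.4600  # hit
  → r_3 = 0.4600
beam 4: φ=45°, α=285°
  direction (0.2588, -0.9659); cell (1,2); t to first gridline: x 2.9751, y 0.5176 (then +3.8637 / +1.0353)
    (1,1) via y @ 0.5176
    (1,0) via y @ 1.5529  # hit
  → r_4 = 1.5529
beam 5: φ=90°, α=330°
  direction (0.8660, -0.5000); cell (1,2); t to first gridline: x 0.8891, y 1.0000 (then +1.1547 / +2.0000)
    (2,2) via x @ 0.8891
    (2,1) via y @ 1.0000
    (3,1) via x @ 2.0438  # hit
  → r_5 = 2.0438

ranges = [0.2656, 0.2381, 0.4600, 1.5529, 2.0438]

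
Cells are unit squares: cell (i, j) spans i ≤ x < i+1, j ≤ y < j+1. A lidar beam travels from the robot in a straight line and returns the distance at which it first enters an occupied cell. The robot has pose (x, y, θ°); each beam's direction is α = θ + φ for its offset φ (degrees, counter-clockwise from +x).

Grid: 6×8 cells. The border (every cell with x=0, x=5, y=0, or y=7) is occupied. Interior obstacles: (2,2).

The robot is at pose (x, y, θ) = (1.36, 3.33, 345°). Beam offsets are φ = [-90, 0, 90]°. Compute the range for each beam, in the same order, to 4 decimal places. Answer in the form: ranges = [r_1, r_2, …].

ranges = [1.3909, 1.2750, 3.7995]

beam 1: φ=-90°, α=255°
  d=(-0.2588,-0.9659)  start (1,3)  tX=1.3909 tY=0.3416  stride 1/|dx|=3.8637 1/|dy|=1.0353
    cross y-line → (1,2), t=0.3416
    cross y-line → (1,1), t=1.3769
    cross x-line → (0,1), t=1.3909 (wall)
  → r_1 = 1.3909
beam 2: φ=0°, α=345°
  d=(0.9659,-0.2588)  start (1,3)  tX=0.6626 tY=1.2750  stride 1/|dx|=1.0353 1/|dy|=3.8637
    cross x-line → (2,3), t=0.6626
    cross y-line → (2,2), t=1.2750 (wall)
  → r_2 = 1.2750
beam 3: φ=90°, α=75°
  d=(0.2588,0.9659)  start (1,3)  tX=2.4728 tY=0.6936  stride 1/|dx|=3.8637 1/|dy|=1.0353
    cross y-line → (1,4), t=0.6936
    cross y-line → (1,5), t=1.7289
    cross x-line → (2,5), t=2.4728
    cross y-line → (2,6), t=2.7642
    cross y-line → (2,7), t=3.7995 (wall)
  → r_3 = 3.7995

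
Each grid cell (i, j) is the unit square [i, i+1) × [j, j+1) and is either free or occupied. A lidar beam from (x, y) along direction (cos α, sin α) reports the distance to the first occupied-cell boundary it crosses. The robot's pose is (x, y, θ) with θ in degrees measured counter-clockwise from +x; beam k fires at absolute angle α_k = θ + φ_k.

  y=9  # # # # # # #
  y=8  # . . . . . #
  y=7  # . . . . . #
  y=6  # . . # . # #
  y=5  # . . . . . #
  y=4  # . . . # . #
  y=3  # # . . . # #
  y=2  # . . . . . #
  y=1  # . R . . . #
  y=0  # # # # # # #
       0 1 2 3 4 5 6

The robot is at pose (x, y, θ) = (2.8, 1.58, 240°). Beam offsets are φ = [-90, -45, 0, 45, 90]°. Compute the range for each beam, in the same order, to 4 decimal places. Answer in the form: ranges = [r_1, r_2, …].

ranges = [2.0785, 1.8635, 0.6697, 0.6005, 1.1600]

beam 1: φ=-90°, α=150°
  direction (-0.8660, 0.5000); cell (2,1); t to first gridline: x 0.9238, y 0.8400 (then +1.1547 / +2.0000)
    (2,2) via y @ 0.8400
    (1,2) via x @ 0.9238
    (0,2) via x @ 2.0785  # hit
  → r_1 = 2.0785
beam 2: φ=-45°, α=195°
  direction (-0.9659, -0.2588); cell (2,1); t to first gridline: x 0.8282, y 2.2409 (then +1.0353 / +3.8637)
    (1,1) via x @ 0.8282
    (0,1) via x @ 1.8635  # hit
  → r_2 = 1.8635
beam 3: φ=0°, α=240°
  direction (-0.5000, -0.8660); cell (2,1); t to first gridline: x 1.6000, y 0.6697 (then +2.0000 / +1.1547)
    (2,0) via y @ 0.6697  # hit
  → r_3 = 0.6697
beam 4: φ=45°, α=285°
  direction (0.2588, -0.9659); cell (2,1); t to first gridline: x 0.7727, y 0.6005 (then +3.8637 / +1.0353)
    (2,0) via y @ 0.6005  # hit
  → r_4 = 0.6005
beam 5: φ=90°, α=330°
  direction (0.8660, -0.5000); cell (2,1); t to first gridline: x 0.2309, y 1.1600 (then +1.1547 / +2.0000)
    (3,1) via x @ 0.2309
    (3,0) via y @ 1.1600  # hit
  → r_5 = 1.1600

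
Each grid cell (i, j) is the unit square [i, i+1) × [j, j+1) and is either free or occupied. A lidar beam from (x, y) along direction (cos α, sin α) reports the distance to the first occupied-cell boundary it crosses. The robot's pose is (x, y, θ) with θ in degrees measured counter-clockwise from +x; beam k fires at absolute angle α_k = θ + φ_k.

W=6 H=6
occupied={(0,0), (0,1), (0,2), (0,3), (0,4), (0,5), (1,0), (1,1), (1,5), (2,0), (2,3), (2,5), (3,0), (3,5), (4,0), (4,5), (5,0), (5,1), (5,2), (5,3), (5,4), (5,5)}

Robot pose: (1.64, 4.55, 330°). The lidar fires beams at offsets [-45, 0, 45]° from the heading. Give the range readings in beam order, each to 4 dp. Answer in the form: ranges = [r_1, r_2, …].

beam 1: φ=-45°, α=285°
  cosα=0.2588 sinα=-0.9659 | (1,4) | tMaxX 1.3909 tMaxY 0.5694 | tΔX 3.8637 tΔY 1.0353
    t=0.5694 [y] (1,3)
    t=1.3909 [x] (2,3) — stop
  → r_1 = 1.3909
beam 2: φ=0°, α=330°
  cosα=0.8660 sinα=-0.5000 | (1,4) | tMaxX 0.4157 tMaxY 1.1000 | tΔX 1.1547 tΔY 2.0000
    t=0.4157 [x] (2,4)
    t=1.1000 [y] (2,3) — stop
  → r_2 = 1.1000
beam 3: φ=45°, α=15°
  cosα=0.9659 sinα=0.2588 | (1,4) | tMaxX 0.3727 tMaxY 1.7387 | tΔX 1.0353 tΔY 3.8637
    t=0.3727 [x] (2,4)
    t=1.4080 [x] (3,4)
    t=1.7387 [y] (3,5) — stop
  → r_3 = 1.7387

ranges = [1.3909, 1.1000, 1.7387]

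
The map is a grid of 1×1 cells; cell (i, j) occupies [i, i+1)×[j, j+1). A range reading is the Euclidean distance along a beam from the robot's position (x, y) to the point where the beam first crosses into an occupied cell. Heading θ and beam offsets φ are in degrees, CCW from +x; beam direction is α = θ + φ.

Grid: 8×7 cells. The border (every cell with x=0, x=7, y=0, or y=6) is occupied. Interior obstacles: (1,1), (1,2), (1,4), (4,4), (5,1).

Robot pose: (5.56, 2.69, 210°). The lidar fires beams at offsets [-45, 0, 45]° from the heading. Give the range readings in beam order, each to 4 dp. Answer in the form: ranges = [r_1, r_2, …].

beam 1: φ=-45°, α=165°
  direction (-0.9659, 0.2588); cell (5,2); t to first gridline: x 0.5798, y 1.1977 (then +1.0353 / +3.8637)
    (4,2) via x @ 0.5798
    (4,3) via y @ 1.1977
    (3,3) via x @ 1.6150
    (2,3) via x @ 2.6503
    (1,3) via x @ 3.6856
    (0,3) via x @ 4.7209  # hit
  → r_1 = 4.7209
beam 2: φ=0°, α=210°
  direction (-0.8660, -0.5000); cell (5,2); t to first gridline: x 0.6466, y 1.3800 (then +1.1547 / +2.0000)
    (4,2) via x @ 0.6466
    (4,1) via y @ 1.3800
    (3,1) via x @ 1.8013
    (2,1) via x @ 2.9560
    (2,0) via y @ 3.3800  # hit
  → r_2 = 3.3800
beam 3: φ=45°, α=255°
  direction (-0.2588, -0.9659); cell (5,2); t to first gridline: x 2.1637, y 0.7143 (then +3.8637 / +1.0353)
    (5,1) via y @ 0.7143  # hit
  → r_3 = 0.7143

ranges = [4.7209, 3.3800, 0.7143]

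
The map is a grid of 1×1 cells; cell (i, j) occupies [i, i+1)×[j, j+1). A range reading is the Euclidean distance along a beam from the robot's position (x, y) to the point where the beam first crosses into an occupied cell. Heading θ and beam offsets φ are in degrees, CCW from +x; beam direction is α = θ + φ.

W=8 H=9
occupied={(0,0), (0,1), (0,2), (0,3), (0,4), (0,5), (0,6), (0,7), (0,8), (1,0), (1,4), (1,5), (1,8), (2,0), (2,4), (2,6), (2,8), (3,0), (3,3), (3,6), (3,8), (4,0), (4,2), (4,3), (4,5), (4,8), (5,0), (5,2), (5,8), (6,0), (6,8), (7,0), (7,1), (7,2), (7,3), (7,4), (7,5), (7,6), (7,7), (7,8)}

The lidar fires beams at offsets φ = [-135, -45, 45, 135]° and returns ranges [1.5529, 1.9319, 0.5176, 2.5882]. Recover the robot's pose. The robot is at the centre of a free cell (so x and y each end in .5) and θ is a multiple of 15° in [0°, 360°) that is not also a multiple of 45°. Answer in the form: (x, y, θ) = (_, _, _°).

The pose lattice has 32·16 = 512 candidates. Test each by forward raycasting.
  (1.5, 7.5, 300°): beam 1 = 0.5176 ≠ 1.5529 ✗
  (1.5, 6.5, 240°): beam 2 = 0.5176 ≠ 1.9319 ✗
  (3.5, 2.5, 75°): beam 1 = 1.7321 ≠ 1.5529 ✗
  …
  (6.5, 5.5, 330°): r_1=1.5529, r_2=1.9319, r_3=0.5176, r_4=2.5882 — all match ✓
No second candidate reproduces the full scan.

(x, y, θ) = (6.5, 5.5, 330°)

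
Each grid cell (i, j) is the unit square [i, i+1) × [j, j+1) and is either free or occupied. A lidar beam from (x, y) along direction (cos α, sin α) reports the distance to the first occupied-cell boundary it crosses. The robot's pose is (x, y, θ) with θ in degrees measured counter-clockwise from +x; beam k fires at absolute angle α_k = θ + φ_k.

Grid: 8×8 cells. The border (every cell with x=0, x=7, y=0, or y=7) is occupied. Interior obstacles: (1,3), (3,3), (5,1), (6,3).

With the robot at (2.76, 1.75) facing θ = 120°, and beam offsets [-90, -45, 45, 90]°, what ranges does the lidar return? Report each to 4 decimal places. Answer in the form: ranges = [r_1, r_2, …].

ranges = [3.7412, 1.2941, 1.8221, 1.5000]

beam 1: φ=-90°, α=30°
  d=(0.8660,0.5000)  start (2,1)  tX=0.2771 tY=0.5000  stride 1/|dx|=1.1547 1/|dy|=2.0000
    cross x-line → (3,1), t=0.2771
    cross y-line → (3,2), t=0.5000
    cross x-line → (4,2), t=1.4318
    cross y-line → (4,3), t=2.5000
    cross x-line → (5,3), t=2.5865
    cross x-line → (6,3), t=3.7412 (wall)
  → r_1 = 3.7412
beam 2: φ=-45°, α=75°
  d=(0.2588,0.9659)  start (2,1)  tX=0.9273 tY=0.2588  stride 1/|dx|=3.8637 1/|dy|=1.0353
    cross y-line → (2,2), t=0.2588
    cross x-line → (3,2), t=0.9273
    cross y-line → (3,3), t=1.2941 (wall)
  → r_2 = 1.2941
beam 3: φ=45°, α=165°
  d=(-0.9659,0.2588)  start (2,1)  tX=0.7868 tY=0.9659  stride 1/|dx|=1.0353 1/|dy|=3.8637
    cross x-line → (1,1), t=0.7868
    cross y-line → (1,2), t=0.9659
    cross x-line → (0,2), t=1.8221 (wall)
  → r_3 = 1.8221
beam 4: φ=90°, α=210°
  d=(-0.8660,-0.5000)  start (2,1)  tX=0.8776 tY=1.5000  stride 1/|dx|=1.1547 1/|dy|=2.0000
    cross x-line → (1,1), t=0.8776
    cross y-line → (1,0), t=1.5000 (wall)
  → r_4 = 1.5000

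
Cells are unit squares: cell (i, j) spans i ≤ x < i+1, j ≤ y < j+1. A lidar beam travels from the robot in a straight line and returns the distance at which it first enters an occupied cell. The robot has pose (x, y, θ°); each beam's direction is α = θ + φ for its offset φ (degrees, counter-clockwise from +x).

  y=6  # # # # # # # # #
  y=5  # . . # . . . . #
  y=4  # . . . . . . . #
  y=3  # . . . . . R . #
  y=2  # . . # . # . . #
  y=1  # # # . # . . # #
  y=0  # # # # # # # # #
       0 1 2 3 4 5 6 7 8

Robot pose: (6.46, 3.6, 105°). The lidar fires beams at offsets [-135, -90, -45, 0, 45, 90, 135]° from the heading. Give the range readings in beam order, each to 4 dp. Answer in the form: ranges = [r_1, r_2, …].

ranges = [1.7782, 1.5943, 2.7713, 2.4847, 2.8406, 2.5468, 0.9200]

beam 1: φ=-135°, α=330°
  dir = (cos 330°, sin 330°) = (0.8660, -0.5000); from cell (6,3)
  next x-line at t=0.6235, next y-line at t=1.2000; Δt_x=1.1547, Δt_y=2.0000
    x: enter (7,3) at t=0.6235
    y: enter (7,2) at t=1.2000
    x: enter (8,2) at t=1.7782 ← occupied
  → r_1 = 1.7782
beam 2: φ=-90°, α=15°
  dir = (cos 15°, sin 15°) = (0.9659, 0.2588); from cell (6,3)
  next x-line at t=0.5590, next y-line at t=1.5455; Δt_x=1.0353, Δt_y=3.8637
    x: enter (7,3) at t=0.5590
    y: enter (7,4) at t=1.5455
    x: enter (8,4) at t=1.5943 ← occupied
  → r_2 = 1.5943
beam 3: φ=-45°, α=60°
  dir = (cos 60°, sin 60°) = (0.5000, 0.8660); from cell (6,3)
  next x-line at t=1.0800, next y-line at t=0.4619; Δt_x=2.0000, Δt_y=1.1547
    y: enter (6,4) at t=0.4619
    x: enter (7,4) at t=1.0800
    y: enter (7,5) at t=1.6166
    y: enter (7,6) at t=2.7713 ← occupied
  → r_3 = 2.7713
beam 4: φ=0°, α=105°
  dir = (cos 105°, sin 105°) = (-0.2588, 0.9659); from cell (6,3)
  next x-line at t=1.7773, next y-line at t=0.4141; Δt_x=3.8637, Δt_y=1.0353
    y: enter (6,4) at t=0.4141
    y: enter (6,5) at t=1.4494
    x: enter (5,5) at t=1.7773
    y: enter (5,6) at t=2.4847 ← occupied
  → r_4 = 2.4847
beam 5: φ=45°, α=150°
  dir = (cos 150°, sin 150°) = (-0.8660, 0.5000); from cell (6,3)
  next x-line at t=0.5312, next y-line at t=0.8000; Δt_x=1.1547, Δt_y=2.0000
    x: enter (5,3) at t=0.5312
    y: enter (5,4) at t=0.8000
    x: enter (4,4) at t=1.6859
    y: enter (4,5) at t=2.8000
    x: enter (3,5) at t=2.8406 ← occupied
  → r_5 = 2.8406
beam 6: φ=90°, α=195°
  dir = (cos 195°, sin 195°) = (-0.9659, -0.2588); from cell (6,3)
  next x-line at t=0.4762, next y-line at t=2.3182; Δt_x=1.0353, Δt_y=3.8637
    x: enter (5,3) at t=0.4762
    x: enter (4,3) at t=1.5115
    y: enter (4,2) at t=2.3182
    x: enter (3,2) at t=2.5468 ← occupied
  → r_6 = 2.5468
beam 7: φ=135°, α=240°
  dir = (cos 240°, sin 240°) = (-0.5000, -0.8660); from cell (6,3)
  next x-line at t=0.9200, next y-line at t=0.6928; Δt_x=2.0000, Δt_y=1.1547
    y: enter (6,2) at t=0.6928
    x: enter (5,2) at t=0.9200 ← occupied
  → r_7 = 0.9200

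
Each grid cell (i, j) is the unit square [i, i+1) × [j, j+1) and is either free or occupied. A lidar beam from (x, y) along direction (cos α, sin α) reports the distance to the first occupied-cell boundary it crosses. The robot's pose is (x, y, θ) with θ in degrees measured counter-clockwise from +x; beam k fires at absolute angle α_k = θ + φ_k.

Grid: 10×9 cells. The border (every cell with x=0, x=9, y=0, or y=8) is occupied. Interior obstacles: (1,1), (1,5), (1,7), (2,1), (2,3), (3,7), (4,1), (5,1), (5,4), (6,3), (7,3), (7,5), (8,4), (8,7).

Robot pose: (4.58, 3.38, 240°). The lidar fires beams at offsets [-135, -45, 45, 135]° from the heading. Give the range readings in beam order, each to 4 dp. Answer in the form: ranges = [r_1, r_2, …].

beam 1: φ=-135°, α=105°
  d=(-0.2588,0.9659)  start (4,3)  tX=2.2409 tY=0.6419  stride 1/|dx|=3.8637 1/|dy|=1.0353
    cross y-line → (4,4), t=0.6419
    cross y-line → (4,5), t=1.6771
    cross x-line → (3,5), t=2.2409
    cross y-line → (3,6), t=2.7124
    cross y-line → (3,7), t=3.7477 (wall)
  → r_1 = 3.7477
beam 2: φ=-45°, α=195°
  d=(-0.9659,-0.2588)  start (4,3)  tX=0.6005 tY=1.4682  stride 1/|dx|=1.0353 1/|dy|=3.8637
    cross x-line → (3,3), t=0.6005
    cross y-line → (3,2), t=1.4682
    cross x-line → (2,2), t=1.6357
    cross x-line → (1,2), t=2.6710
    cross x-line → (0,2), t=3.7063 (wall)
  → r_2 = 3.7063
beam 3: φ=45°, α=285°
  d=(0.2588,-0.9659)  start (4,3)  tX=1.6228 tY=0.3934  stride 1/|dx|=3.8637 1/|dy|=1.0353
    cross y-line → (4,2), t=0.3934
    cross y-line → (4,1), t=1.4287 (wall)
  → r_3 = 1.4287
beam 4: φ=135°, α=15°
  d=(0.9659,0.2588)  start (4,3)  tX=0.4348 tY=2.3955  stride 1/|dx|=1.0353 1/|dy|=3.8637
    cross x-line → (5,3), t=0.4348
    cross x-line → (6,3), t=1.4701 (wall)
  → r_4 = 1.4701

ranges = [3.7477, 3.7063, 1.4287, 1.4701]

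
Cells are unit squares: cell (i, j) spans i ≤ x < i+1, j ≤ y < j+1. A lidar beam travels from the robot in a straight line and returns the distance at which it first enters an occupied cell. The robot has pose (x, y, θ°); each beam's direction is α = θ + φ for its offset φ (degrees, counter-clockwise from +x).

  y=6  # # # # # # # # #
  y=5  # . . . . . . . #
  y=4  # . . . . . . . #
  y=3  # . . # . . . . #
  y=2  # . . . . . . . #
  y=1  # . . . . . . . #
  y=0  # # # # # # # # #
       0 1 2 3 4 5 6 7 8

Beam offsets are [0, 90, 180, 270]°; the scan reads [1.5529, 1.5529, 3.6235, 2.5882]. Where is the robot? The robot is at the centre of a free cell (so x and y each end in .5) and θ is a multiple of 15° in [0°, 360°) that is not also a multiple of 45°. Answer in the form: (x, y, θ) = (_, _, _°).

(x, y, θ) = (6.5, 2.5, 255°)

The pose lattice has 34·16 = 544 candidates. Test each by forward raycasting.
  (7.5, 3.5, 150°): beam 1 = 5.0000 ≠ 1.5529 ✗
  (1.5, 2.5, 330°): beam 1 = 3.0000 ≠ 1.5529 ✗
  (7.5, 3.5, 105°): beam 1 = 2.5882 ≠ 1.5529 ✗
  (1.5, 1.5, 240°): beam 1 = 0.5774 ≠ 1.5529 ✗
  …
  (6.5, 2.5, 255°): r_1=1.5529, r_2=1.5529, r_3=3.6235, r_4=2.5882 — all match ✓
Only this pose fits every beam.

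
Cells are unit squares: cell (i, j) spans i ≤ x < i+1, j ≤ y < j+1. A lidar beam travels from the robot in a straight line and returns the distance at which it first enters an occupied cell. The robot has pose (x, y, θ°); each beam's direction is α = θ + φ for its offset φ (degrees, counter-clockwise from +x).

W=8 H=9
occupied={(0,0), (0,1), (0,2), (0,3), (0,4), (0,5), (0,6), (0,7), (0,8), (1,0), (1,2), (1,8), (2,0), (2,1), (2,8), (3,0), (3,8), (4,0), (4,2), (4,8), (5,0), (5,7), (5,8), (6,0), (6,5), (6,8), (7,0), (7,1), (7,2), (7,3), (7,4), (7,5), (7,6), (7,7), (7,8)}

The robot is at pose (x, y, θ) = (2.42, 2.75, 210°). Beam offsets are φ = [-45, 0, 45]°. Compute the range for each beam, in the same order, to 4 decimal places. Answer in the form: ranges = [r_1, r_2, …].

beam 1: φ=-45°, α=165°
  cosα=-0.9659 sinα=0.2588 | (2,2) | tMaxX 0.4348 tMaxY 0.9659 | tΔX 1.0353 tΔY 3.8637
    t=0.4348 [x] (1,2) — stop
  → r_1 = 0.4348
beam 2: φ=0°, α=210°
  cosα=-0.8660 sinα=-0.5000 | (2,2) | tMaxX 0.4850 tMaxY 1.5000 | tΔX 1.1547 tΔY 2.0000
    t=0.4850 [x] (1,2) — stop
  → r_2 = 0.4850
beam 3: φ=45°, α=255°
  cosα=-0.2588 sinα=-0.9659 | (2,2) | tMaxX 1.6228 tMaxY 0.7765 | tΔX 3.8637 tΔY 1.0353
    t=0.7765 [y] (2,1) — stop
  → r_3 = 0.7765

ranges = [0.4348, 0.4850, 0.7765]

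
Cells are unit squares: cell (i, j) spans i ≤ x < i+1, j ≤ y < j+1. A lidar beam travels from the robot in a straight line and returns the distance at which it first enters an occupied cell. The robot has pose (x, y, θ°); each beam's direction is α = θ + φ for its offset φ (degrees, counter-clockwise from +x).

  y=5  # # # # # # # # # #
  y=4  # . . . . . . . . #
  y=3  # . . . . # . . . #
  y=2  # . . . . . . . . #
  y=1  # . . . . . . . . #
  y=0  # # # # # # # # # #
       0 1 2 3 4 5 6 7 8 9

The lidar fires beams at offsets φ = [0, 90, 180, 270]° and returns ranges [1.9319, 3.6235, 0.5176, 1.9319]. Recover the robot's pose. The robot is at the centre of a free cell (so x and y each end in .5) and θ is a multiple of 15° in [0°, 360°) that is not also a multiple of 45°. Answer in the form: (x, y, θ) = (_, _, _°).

The pose lattice has 31·16 = 496 candidates. Test each by forward raycasting.
  (5.5, 1.5, 255°): beam 1 = 0.5176 ≠ 1.9319 ✗
  (2.5, 2.5, 240°): beam 1 = 1.7321 ≠ 1.9319 ✗
  (7.5, 4.5, 345°): beam 1 = 1.5529 ≠ 1.9319 ✗
  …
  (4.5, 1.5, 75°): r_1=1.9319, r_2=3.6235, r_3=0.5176, r_4=1.9319 — all match ✓
No second candidate reproduces the full scan.

(x, y, θ) = (4.5, 1.5, 75°)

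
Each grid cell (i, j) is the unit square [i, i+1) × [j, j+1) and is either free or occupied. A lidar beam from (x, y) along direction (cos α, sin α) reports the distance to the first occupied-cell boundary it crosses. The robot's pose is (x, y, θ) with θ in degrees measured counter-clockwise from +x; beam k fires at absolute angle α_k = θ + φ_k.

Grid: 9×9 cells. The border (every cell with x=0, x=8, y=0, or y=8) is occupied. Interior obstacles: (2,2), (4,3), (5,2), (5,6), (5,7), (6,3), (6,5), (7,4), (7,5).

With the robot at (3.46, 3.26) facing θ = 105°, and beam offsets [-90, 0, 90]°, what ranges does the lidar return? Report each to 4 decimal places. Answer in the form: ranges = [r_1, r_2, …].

ranges = [0.5590, 4.9072, 1.0046]

beam 1: φ=-90°, α=15°
  cosα=0.9659 sinα=0.2588 | (3,3) | tMaxX 0.5590 tMaxY 2.8591 | tΔX 1.0353 tΔY 3.8637
    t=0.5590 [x] (4,3) — stop
  → r_1 = 0.5590
beam 2: φ=0°, α=105°
  cosα=-0.2588 sinα=0.9659 | (3,3) | tMaxX 1.7773 tMaxY 0.7661 | tΔX 3.8637 tΔY 1.0353
    t=0.7661 [y] (3,4)
    t=1.7773 [x] (2,4)
    t=1.8014 [y] (2,5)
    t=2.8367 [y] (2,6)
    t=3.8719 [y] (2,7)
    t=4.9072 [y] (2,8) — stop
  → r_2 = 4.9072
beam 3: φ=90°, α=195°
  cosα=-0.9659 sinα=-0.2588 | (3,3) | tMaxX 0.4762 tMaxY 1.0046 | tΔX 1.0353 tΔY 3.8637
    t=0.4762 [x] (2,3)
    t=1.0046 [y] (2,2) — stop
  → r_3 = 1.0046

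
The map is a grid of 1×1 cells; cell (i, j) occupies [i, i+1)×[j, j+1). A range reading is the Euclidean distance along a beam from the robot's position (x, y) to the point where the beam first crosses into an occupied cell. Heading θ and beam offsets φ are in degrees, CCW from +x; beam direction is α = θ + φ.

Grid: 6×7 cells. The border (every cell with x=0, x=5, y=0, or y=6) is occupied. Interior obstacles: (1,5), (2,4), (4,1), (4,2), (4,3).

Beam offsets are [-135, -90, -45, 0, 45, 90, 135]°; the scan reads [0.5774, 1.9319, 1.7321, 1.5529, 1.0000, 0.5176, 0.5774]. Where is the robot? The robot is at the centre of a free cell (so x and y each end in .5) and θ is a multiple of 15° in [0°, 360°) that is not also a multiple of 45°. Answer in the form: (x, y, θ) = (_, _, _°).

The pose lattice has 15·16 = 240 candidates. Test each by forward raycasting.
  (1.5, 2.5, 345°): beam 2 = 1.5529 ≠ 1.9319 ✗
  (4.5, 4.5, 15°): beam 2 = 0.5176 ≠ 1.9319 ✗
  (3.5, 2.5, 240°): beam 1 = 1.9319 ≠ 0.5774 ✗
  (1.5, 3.5, 60°): beam 1 = 2.5882 ≠ 0.5774 ✗
  …
  (4.5, 5.5, 255°): r_1=0.5774, r_2=1.9319, r_3=1.7321, r_4=1.5529, r_5=1.0000, r_6=0.5176, r_7=0.5774 — all match ✓
Unique over the lattice → pose = (4.5, 5.5, 255°).

(x, y, θ) = (4.5, 5.5, 255°)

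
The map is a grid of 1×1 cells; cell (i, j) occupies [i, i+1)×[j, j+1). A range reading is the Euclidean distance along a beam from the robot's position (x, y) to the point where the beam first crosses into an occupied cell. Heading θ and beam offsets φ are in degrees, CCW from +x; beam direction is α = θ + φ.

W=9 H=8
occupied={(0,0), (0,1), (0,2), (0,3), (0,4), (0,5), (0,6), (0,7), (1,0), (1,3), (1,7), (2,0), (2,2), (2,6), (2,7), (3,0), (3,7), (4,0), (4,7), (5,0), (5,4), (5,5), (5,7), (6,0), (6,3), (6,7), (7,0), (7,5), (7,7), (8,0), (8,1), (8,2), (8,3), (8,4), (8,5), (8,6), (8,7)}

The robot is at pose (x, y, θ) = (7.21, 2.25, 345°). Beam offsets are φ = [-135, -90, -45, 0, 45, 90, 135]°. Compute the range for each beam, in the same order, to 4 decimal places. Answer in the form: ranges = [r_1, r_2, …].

beam 1: φ=-135°, α=210°
  d=(-0.8660,-0.5000)  start (7,2)  tX=0.2425 tY=0.5000  stride 1/|dx|=1.1547 1/|dy|=2.0000
    cross x-line → (6,2), t=0.2425
    cross y-line → (6,1), t=0.5000
    cross x-line → (5,1), t=1.3972
    cross y-line → (5,0), t=2.5000 (wall)
  → r_1 = 2.5000
beam 2: φ=-90°, α=255°
  d=(-0.2588,-0.9659)  start (7,2)  tX=0.8114 tY=0.2588  stride 1/|dx|=3.8637 1/|dy|=1.0353
    cross y-line → (7,1), t=0.2588
    cross x-line → (6,1), t=0.8114
    cross y-line → (6,0), t=1.2941 (wall)
  → r_2 = 1.2941
beam 3: φ=-45°, α=300°
  d=(0.5000,-0.8660)  start (7,2)  tX=1.5800 tY=0.2887  stride 1/|dx|=2.0000 1/|dy|=1.1547
    cross y-line → (7,1), t=0.2887
    cross y-line → (7,0), t=1.4434 (wall)
  → r_3 = 1.4434
beam 4: φ=0°, α=345°
  d=(0.9659,-0.2588)  start (7,2)  tX=0.8179 tY=0.9659  stride 1/|dx|=1.0353 1/|dy|=3.8637
    cross x-line → (8,2), t=0.8179 (wall)
  → r_4 = 0.8179
beam 5: φ=45°, α=30°
  d=(0.8660,0.5000)  start (7,2)  tX=0.9122 tY=1.5000  stride 1/|dx|=1.1547 1/|dy|=2.0000
    cross x-line → (8,2), t=0.9122 (wall)
  → r_5 = 0.9122
beam 6: φ=90°, α=75°
  d=(0.2588,0.9659)  start (7,2)  tX=3.0523 tY=0.7765  stride 1/|dx|=3.8637 1/|dy|=1.0353
    cross y-line → (7,3), t=0.7765
    cross y-line → (7,4), t=1.8117
    cross y-line → (7,5), t=2.8470 (wall)
  → r_6 = 2.8470
beam 7: φ=135°, α=120°
  d=(-0.5000,0.8660)  start (7,2)  tX=0.4200 tY=0.8660  stride 1/|dx|=2.0000 1/|dy|=1.1547
    cross x-line → (6,2), t=0.4200
    cross y-line → (6,3), t=0.8660 (wall)
  → r_7 = 0.8660

ranges = [2.5000, 1.2941, 1.4434, 0.8179, 0.9122, 2.8470, 0.8660]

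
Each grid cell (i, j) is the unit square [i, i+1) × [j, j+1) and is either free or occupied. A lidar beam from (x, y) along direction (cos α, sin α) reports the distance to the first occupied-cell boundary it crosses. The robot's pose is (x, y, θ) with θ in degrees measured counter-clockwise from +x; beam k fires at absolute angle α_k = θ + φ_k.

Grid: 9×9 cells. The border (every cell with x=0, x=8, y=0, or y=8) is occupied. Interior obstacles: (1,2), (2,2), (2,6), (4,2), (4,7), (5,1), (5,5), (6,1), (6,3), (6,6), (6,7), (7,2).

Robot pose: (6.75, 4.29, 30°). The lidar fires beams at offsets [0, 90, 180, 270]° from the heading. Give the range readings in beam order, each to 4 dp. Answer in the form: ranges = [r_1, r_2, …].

ranges = [1.4434, 1.5000, 0.5800, 0.3349]

beam 1: φ=0°, α=30°
  d=(0.8660,0.5000)  start (6,4)  tX=0.2887 tY=1.4200  stride 1/|dx|=1.1547 1/|dy|=2.0000
    cross x-line → (7,4), t=0.2887
    cross y-line → (7,5), t=1.4200
    cross x-line → (8,5), t=1.4434 (wall)
  → r_1 = 1.4434
beam 2: φ=90°, α=120°
  d=(-0.5000,0.8660)  start (6,4)  tX=1.5000 tY=0.8198  stride 1/|dx|=2.0000 1/|dy|=1.1547
    cross y-line → (6,5), t=0.8198
    cross x-line → (5,5), t=1.5000 (wall)
  → r_2 = 1.5000
beam 3: φ=180°, α=210°
  d=(-0.8660,-0.5000)  start (6,4)  tX=0.8660 tY=0.5800  stride 1/|dx|=1.1547 1/|dy|=2.0000
    cross y-line → (6,3), t=0.5800 (wall)
  → r_3 = 0.5800
beam 4: φ=270°, α=300°
  d=(0.5000,-0.8660)  start (6,4)  tX=0.5000 tY=0.3349  stride 1/|dx|=2.0000 1/|dy|=1.1547
    cross y-line → (6,3), t=0.3349 (wall)
  → r_4 = 0.3349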